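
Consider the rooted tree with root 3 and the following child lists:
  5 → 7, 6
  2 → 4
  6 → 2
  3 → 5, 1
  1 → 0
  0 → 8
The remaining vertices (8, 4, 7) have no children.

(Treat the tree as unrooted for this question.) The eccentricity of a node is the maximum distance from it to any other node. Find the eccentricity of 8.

7

The node farthest from 8 is 4, via 8–0–1–3–5–6–2–4 — 7 edges.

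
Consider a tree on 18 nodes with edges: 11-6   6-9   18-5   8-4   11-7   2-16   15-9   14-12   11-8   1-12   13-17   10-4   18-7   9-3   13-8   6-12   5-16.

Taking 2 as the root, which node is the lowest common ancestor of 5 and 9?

Ancestors of 5 (toward the root): 5, 16, 2.
Ancestors of 9: 9, 6, 11, 7, 18, 5, 16, 2.
The deepest node appearing in both lists is 5.

5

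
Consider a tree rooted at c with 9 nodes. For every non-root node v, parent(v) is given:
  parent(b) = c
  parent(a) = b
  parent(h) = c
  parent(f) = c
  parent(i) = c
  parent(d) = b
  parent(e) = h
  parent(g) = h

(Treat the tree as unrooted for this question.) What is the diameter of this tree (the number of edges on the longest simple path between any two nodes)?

Starting from a, a farthest node is e at distance 4.
One longest path: a – b – c – h – e.
So the diameter is 4.

4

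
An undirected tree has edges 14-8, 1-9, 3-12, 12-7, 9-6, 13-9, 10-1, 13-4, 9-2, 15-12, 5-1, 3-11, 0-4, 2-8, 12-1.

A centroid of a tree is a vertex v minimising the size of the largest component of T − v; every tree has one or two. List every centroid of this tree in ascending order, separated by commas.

1, 9

Removing 1 splits the tree into components of sizes 8, 5, 1, 1; the largest is 8 ≤ ⌊16/2⌋ = 8.
9 is adjacent to 1 and is also a centroid (the largest component after removing it is likewise 8).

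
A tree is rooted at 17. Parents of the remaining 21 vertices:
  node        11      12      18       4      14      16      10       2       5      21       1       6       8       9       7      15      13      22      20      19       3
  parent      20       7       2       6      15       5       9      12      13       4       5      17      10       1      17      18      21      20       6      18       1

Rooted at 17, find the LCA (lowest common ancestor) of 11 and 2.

17

Path 11→root: 11 20 6 17; path 2→root: 2 12 7 17.
First common node: 17.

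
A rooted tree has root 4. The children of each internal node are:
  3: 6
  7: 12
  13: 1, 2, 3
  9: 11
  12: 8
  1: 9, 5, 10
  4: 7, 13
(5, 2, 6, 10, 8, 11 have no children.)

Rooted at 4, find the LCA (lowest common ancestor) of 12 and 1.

Path 12→root: 12 7 4; path 1→root: 1 13 4.
First common node: 4.

4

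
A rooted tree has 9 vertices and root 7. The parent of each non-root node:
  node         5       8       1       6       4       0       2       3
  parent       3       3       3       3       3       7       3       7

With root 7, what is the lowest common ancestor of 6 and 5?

3

Ancestors of 6 (toward the root): 6, 3, 7.
Ancestors of 5: 5, 3, 7.
The deepest node appearing in both lists is 3.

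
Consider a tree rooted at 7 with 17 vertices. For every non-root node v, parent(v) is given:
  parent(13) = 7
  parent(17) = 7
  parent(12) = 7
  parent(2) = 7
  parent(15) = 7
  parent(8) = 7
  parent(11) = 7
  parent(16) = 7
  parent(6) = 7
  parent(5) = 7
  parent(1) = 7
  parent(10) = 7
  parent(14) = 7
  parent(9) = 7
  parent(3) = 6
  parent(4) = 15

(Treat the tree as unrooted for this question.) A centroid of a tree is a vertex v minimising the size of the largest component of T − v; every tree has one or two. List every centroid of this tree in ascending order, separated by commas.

If 7 is removed the pieces have sizes 2, 2, 1, 1, 1, 1, 1, 1, 1, 1, 1, 1, 1, 1, all ≤ ⌊17/2⌋ = 8.
Every other node leaves some component of size > 8, so the centroid is unique.

7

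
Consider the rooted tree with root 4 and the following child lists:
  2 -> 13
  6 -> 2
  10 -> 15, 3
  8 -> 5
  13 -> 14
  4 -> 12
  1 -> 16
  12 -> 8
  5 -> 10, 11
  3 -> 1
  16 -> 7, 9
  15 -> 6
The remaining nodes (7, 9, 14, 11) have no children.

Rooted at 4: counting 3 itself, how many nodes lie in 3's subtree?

5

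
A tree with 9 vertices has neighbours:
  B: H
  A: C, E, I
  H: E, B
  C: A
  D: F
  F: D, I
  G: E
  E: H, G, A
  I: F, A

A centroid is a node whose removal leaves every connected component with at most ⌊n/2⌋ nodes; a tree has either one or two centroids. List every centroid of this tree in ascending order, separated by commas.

If A is removed the pieces have sizes 4, 3, 1, all ≤ ⌊9/2⌋ = 4.
No neighbour of A does as well, so A is the unique centroid.

A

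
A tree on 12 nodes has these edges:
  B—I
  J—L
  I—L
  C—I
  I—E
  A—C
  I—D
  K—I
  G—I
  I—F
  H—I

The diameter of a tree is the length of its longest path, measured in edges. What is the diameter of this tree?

Starting from J, a farthest node is A at distance 4.
One longest path: J–L–I–C–A.
So the diameter is 4.

4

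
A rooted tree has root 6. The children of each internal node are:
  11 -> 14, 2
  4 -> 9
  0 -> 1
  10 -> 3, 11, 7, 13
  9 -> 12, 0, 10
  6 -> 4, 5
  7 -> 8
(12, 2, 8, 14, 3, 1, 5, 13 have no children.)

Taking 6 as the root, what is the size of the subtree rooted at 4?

13

4's subtree: {4, 9, 10, 0, 12, 7, 11, 3, 13, 1, 8, 2, 14}, size 13.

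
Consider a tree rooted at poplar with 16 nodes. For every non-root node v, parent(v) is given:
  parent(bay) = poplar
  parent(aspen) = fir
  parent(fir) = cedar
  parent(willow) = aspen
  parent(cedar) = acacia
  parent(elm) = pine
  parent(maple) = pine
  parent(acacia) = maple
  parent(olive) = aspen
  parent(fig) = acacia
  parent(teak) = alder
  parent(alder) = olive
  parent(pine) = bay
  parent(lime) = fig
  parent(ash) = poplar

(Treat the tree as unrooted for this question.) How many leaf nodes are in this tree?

The leaves are ash, elm, lime, teak, willow.
That is 5 leaves.

5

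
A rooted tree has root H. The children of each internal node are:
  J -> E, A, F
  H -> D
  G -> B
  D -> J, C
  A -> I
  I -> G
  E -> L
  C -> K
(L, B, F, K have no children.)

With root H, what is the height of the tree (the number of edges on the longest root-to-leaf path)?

A deepest node is B, reached by H – D – J – A – I – G – B.
That path has 6 edges, so the height is 6.

6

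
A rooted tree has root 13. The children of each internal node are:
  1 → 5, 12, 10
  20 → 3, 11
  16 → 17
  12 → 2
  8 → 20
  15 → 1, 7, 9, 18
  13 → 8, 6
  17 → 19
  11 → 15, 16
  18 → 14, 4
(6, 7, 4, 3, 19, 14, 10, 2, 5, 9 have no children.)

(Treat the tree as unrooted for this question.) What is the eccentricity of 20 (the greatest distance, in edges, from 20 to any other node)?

A farthest node from 20 is 2.
The path 20 – 11 – 15 – 1 – 12 – 2 has 5 edges.

5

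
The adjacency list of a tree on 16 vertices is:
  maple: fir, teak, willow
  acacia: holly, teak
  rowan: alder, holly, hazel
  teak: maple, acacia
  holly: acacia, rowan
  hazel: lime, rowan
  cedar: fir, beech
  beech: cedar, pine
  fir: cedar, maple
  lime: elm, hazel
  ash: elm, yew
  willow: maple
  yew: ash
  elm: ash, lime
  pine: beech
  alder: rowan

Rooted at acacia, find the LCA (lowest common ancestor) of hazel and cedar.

acacia

hazel's ancestor chain is hazel, rowan, holly, acacia and cedar's is cedar, fir, maple, teak, acacia; they first meet at acacia.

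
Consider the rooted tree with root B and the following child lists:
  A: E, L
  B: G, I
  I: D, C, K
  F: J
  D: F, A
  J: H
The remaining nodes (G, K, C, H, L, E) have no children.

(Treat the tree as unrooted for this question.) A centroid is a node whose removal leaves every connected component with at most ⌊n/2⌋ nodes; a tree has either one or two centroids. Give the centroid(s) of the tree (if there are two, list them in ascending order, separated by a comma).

Delete D: the remaining components have sizes 5, 3, 3. Max 5 ≤ 6, so D is a centroid.
Every other node leaves some component of size > 6, so the centroid is unique.

D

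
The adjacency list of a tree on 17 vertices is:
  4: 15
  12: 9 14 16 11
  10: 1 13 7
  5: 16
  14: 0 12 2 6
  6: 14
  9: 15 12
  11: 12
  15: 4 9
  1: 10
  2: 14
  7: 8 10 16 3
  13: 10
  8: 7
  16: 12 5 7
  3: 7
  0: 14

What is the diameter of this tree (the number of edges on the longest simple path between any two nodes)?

7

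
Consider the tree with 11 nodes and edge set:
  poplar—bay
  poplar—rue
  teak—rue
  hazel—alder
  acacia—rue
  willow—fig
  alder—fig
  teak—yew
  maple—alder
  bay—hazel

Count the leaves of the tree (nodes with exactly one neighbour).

4

Exactly 4 nodes have a single neighbour: acacia, maple, willow, yew.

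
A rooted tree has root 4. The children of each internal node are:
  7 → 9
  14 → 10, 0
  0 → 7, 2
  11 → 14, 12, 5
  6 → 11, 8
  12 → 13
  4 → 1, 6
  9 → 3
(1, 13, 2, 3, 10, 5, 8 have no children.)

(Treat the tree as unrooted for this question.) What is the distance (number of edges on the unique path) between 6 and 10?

3

6 – 11 – 14 – 10: 3 edges.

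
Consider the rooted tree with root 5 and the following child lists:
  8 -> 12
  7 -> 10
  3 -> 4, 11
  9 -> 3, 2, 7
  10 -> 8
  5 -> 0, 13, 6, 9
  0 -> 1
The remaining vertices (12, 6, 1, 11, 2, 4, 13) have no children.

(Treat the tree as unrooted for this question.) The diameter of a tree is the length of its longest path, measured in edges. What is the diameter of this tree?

7

A longest path is 12 - 8 - 10 - 7 - 9 - 5 - 0 - 1, with 7 edges.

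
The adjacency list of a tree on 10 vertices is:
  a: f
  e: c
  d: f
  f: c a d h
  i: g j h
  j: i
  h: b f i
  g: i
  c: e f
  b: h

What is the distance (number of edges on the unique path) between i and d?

i – h – f – d: 3 edges.

3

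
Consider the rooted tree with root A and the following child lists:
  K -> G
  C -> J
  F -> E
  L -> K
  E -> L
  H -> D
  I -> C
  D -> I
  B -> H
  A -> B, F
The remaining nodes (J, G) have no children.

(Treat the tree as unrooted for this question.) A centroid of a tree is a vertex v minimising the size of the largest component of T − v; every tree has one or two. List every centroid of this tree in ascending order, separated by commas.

A, B

If A is removed the pieces have sizes 6, 5, all ≤ ⌊12/2⌋ = 6.
Its neighbour B also leaves a largest component of size 6, so both are centroids.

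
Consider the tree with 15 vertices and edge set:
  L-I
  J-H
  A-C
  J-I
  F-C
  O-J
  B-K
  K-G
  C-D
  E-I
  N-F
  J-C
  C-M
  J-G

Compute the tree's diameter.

BFS from B reaches N last, at distance 6; BFS from N confirms no node is farther.
Path: B – K – G – J – C – F – N.

6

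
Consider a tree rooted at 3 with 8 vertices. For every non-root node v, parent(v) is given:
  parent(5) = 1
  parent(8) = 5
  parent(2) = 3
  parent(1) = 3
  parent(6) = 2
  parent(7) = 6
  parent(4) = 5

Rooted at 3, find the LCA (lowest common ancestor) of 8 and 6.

3

Path 8→root: 8 5 1 3; path 6→root: 6 2 3.
First common node: 3.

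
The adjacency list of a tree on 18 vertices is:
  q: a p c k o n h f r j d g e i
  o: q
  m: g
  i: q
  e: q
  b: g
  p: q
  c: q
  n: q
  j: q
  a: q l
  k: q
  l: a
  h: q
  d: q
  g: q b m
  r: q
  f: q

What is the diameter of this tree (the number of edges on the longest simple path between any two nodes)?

4

Starting from b, a farthest node is l at distance 4.
One longest path: b - g - q - a - l.
So the diameter is 4.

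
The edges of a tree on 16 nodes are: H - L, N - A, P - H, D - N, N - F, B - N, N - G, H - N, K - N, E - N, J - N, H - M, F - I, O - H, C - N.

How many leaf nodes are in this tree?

13

Degree-1 nodes: A, B, C, D, E, G, I, J, K, L, M, O, P — 13 of them.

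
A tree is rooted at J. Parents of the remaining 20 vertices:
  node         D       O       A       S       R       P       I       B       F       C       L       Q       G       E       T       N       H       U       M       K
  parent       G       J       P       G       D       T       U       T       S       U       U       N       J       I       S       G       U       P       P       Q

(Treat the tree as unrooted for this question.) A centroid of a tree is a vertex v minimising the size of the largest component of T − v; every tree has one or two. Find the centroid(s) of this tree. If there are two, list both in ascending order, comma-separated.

T

Delete T: the remaining components have sizes 10, 9, 1. Max 10 ≤ 10, so T is a centroid.
Every other node leaves some component of size > 10, so the centroid is unique.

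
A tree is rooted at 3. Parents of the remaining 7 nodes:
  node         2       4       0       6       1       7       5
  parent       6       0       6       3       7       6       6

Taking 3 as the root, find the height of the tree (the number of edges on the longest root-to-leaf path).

4 sits deepest: 3 → 6 → 0 → 4 — 3 edges from the root.

3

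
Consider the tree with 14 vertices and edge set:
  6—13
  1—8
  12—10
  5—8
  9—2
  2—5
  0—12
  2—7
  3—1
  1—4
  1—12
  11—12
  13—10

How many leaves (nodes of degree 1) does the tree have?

7

Degree-1 nodes: 0, 3, 4, 6, 7, 9, 11 — 7 of them.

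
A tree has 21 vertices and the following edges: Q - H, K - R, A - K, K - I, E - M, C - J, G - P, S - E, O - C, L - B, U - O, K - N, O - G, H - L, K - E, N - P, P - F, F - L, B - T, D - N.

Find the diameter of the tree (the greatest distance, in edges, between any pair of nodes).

A longest path is Q - H - L - F - P - N - K - E - M, with 8 edges.

8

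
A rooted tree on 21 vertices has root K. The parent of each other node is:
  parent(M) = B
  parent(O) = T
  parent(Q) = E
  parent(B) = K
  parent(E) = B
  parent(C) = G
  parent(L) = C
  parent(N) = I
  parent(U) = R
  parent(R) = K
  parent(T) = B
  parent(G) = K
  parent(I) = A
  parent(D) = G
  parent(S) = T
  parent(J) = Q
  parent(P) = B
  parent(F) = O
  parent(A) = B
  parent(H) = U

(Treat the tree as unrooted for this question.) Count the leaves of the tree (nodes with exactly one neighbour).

Exactly 9 nodes have a single neighbour: D, F, H, J, L, M, N, P, S.

9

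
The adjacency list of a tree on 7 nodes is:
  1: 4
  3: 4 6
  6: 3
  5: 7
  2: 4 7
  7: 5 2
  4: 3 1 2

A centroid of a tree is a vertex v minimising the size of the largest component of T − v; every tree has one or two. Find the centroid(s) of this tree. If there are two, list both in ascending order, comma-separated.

4

If 4 is removed the pieces have sizes 3, 2, 1, all ≤ ⌊7/2⌋ = 3.
No neighbour of 4 does as well, so 4 is the unique centroid.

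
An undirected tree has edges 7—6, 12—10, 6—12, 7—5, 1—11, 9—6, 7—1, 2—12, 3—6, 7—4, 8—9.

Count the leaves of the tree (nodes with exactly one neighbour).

7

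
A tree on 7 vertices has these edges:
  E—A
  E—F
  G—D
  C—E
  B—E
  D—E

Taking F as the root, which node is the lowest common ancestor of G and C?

Path G→root: G D E F; path C→root: C E F.
First common node: E.

E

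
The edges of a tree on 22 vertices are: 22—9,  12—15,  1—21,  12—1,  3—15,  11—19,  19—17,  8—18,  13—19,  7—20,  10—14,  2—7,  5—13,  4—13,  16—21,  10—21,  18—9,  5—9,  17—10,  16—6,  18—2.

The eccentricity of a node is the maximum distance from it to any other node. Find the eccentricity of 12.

12

A farthest node from 12 is 20.
The path 12–1–21–10–17–19–13–5–9–18–2–7–20 has 12 edges.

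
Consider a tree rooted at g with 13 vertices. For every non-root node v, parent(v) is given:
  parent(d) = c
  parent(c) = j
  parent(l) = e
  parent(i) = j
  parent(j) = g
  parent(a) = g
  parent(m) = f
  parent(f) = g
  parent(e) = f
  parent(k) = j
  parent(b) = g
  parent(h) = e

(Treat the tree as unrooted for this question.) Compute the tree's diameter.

6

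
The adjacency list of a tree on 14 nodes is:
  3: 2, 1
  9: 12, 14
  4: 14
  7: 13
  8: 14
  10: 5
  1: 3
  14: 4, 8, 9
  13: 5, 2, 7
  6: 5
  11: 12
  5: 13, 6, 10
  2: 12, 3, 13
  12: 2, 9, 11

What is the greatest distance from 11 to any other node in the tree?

5

A farthest node from 11 is 10 (6 also at distance 5).
The path 11-12-2-13-5-10 has 5 edges.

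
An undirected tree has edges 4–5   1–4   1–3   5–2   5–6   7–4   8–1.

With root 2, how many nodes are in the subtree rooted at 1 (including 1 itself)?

The subtree rooted at 1 contains: 1, 3, 8 — 3 nodes.

3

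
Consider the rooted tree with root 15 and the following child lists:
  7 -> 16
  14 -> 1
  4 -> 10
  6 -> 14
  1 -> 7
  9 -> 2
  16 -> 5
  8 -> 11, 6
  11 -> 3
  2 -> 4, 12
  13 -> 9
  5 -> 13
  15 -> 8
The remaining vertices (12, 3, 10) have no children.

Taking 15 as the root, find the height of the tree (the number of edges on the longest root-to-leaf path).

12

A deepest node is 10, reached by 15 – 8 – 6 – 14 – 1 – 7 – 16 – 5 – 13 – 9 – 2 – 4 – 10.
That path has 12 edges, so the height is 12.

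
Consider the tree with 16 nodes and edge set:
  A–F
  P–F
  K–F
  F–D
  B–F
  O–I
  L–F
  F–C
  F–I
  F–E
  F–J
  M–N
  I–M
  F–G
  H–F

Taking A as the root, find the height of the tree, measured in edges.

4

N sits deepest: A-F-I-M-N — 4 edges from the root.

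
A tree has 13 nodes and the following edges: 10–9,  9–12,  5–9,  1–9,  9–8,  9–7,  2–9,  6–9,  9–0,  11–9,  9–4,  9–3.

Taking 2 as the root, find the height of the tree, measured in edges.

The longest root-to-leaf path is 2-9-7 (2 edges).

2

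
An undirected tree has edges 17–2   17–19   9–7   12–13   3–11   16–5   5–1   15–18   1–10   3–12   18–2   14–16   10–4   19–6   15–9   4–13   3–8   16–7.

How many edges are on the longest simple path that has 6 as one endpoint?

16

Distances from 6 peak at 16, attained at 11 (8 also at distance 16).
6 – 19 – 17 – 2 – 18 – 15 – 9 – 7 – 16 – 5 – 1 – 10 – 4 – 13 – 12 – 3 – 11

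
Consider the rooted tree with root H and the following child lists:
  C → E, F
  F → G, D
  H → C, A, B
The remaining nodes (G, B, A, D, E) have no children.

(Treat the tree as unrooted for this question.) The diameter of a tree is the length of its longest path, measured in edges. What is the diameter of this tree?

A longest path is D - F - C - H - A, with 4 edges.

4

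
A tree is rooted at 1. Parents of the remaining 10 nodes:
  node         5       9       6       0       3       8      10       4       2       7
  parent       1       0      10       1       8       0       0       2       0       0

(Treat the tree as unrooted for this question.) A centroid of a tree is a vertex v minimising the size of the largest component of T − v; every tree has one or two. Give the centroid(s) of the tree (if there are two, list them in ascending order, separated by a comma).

0

Delete 0: the remaining components have sizes 2, 2, 2, 2, 1, 1. Max 2 ≤ 5, so 0 is a centroid.
No neighbour of 0 does as well, so 0 is the unique centroid.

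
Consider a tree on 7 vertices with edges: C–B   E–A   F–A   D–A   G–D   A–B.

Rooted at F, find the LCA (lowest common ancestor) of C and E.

A

Path C→root: C B A F; path E→root: E A F.
First common node: A.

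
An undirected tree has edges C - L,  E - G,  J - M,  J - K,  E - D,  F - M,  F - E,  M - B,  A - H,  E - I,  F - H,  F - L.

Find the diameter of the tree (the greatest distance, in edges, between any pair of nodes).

A longest path is K – J – M – F – H – A, with 5 edges.

5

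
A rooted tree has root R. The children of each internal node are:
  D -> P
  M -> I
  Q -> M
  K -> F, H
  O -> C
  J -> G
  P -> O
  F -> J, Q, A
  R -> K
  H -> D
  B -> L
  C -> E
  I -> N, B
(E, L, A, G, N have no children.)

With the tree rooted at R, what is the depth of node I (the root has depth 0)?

Climbing from I to the root: I → M → Q → F → K → R. That's 5 steps.

5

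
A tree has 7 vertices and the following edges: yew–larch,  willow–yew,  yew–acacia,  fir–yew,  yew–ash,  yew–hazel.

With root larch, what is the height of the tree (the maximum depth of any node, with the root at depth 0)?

2

A deepest node is willow, reached by larch → yew → willow.
That path has 2 edges, so the height is 2.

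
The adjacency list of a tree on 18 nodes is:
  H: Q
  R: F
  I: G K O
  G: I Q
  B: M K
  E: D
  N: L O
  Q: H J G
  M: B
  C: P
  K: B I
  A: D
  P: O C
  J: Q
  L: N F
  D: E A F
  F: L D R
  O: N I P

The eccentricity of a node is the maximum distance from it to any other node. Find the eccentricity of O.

5

A farthest node from O is A (E also at distance 5).
The path O–N–L–F–D–A has 5 edges.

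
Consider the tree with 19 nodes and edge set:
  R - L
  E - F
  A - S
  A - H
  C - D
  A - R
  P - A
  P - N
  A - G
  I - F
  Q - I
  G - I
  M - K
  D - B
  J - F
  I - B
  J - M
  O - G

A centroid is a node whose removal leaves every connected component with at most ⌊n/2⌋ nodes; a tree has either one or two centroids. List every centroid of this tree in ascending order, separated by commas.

I

Delete I: the remaining components have sizes 9, 5, 3, 1. Max 9 ≤ 9, so I is a centroid.
Every other node leaves some component of size > 9, so the centroid is unique.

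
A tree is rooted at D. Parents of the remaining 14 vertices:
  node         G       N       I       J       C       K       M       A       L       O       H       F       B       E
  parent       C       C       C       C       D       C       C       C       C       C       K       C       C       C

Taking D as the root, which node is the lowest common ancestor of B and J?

Ancestors of B (toward the root): B, C, D.
Ancestors of J: J, C, D.
The deepest node appearing in both lists is C.

C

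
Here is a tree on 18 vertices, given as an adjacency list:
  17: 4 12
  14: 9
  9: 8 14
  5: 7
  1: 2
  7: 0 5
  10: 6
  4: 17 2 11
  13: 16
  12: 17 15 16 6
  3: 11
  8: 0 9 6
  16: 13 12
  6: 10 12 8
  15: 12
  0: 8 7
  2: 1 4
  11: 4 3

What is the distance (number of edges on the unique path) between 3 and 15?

Walking from 3: 3 – 11 – 4 – 17 – 12 – 15. Length 5.

5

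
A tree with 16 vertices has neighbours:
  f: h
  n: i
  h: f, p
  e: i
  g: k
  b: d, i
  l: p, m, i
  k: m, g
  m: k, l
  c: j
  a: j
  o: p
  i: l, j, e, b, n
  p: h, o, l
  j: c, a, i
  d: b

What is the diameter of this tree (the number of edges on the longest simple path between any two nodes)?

6

Starting from c, a farthest node is g at distance 6.
One longest path: c-j-i-l-m-k-g.
So the diameter is 6.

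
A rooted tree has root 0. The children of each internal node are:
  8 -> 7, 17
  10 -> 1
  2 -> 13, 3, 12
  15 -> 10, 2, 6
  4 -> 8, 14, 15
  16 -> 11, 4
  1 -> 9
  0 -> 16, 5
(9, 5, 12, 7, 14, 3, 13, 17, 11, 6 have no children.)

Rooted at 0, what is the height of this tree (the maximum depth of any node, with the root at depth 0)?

6

A deepest node is 9, reached by 0 – 16 – 4 – 15 – 10 – 1 – 9.
That path has 6 edges, so the height is 6.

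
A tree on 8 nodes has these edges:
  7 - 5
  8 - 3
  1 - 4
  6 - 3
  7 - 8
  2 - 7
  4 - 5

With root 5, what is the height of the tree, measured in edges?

A deepest node is 6, reached by 5 – 7 – 8 – 3 – 6.
That path has 4 edges, so the height is 4.

4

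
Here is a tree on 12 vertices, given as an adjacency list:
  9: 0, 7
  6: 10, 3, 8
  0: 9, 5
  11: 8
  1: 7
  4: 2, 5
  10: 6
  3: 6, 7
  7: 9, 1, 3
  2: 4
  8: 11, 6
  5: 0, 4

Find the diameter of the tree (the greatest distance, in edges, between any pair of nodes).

Starting from 11, a farthest node is 2 at distance 9.
One longest path: 11–8–6–3–7–9–0–5–4–2.
So the diameter is 9.

9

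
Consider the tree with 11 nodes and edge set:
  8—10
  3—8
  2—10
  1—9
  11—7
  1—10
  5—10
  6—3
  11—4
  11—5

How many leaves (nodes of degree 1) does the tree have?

The leaves are 2, 4, 6, 7, 9.
That is 5 leaves.

5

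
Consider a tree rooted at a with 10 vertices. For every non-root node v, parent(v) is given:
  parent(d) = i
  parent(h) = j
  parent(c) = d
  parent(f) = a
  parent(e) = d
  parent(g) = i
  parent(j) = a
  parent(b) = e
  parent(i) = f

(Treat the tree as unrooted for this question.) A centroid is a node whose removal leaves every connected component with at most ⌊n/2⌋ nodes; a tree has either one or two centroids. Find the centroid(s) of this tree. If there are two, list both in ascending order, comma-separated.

i

Delete i: the remaining components have sizes 4, 4, 1. Max 4 ≤ 5, so i is a centroid.
No neighbour of i does as well, so i is the unique centroid.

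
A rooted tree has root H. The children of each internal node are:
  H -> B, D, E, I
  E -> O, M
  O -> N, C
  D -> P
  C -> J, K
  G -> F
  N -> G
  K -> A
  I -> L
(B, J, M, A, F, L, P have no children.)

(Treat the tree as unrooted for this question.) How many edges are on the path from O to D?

O - E - H - D: 3 edges.

3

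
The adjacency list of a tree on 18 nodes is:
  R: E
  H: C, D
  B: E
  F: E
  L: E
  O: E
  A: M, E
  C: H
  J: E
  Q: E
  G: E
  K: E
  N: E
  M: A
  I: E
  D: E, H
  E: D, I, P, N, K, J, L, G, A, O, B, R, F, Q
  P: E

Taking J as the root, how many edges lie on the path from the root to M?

Climbing from M to the root: M – A – E – J. That's 3 steps.

3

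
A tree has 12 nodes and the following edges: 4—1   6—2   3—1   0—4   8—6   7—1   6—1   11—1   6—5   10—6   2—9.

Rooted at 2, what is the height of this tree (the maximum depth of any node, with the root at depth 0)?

A deepest node is 0, reached by 2 – 6 – 1 – 4 – 0.
That path has 4 edges, so the height is 4.

4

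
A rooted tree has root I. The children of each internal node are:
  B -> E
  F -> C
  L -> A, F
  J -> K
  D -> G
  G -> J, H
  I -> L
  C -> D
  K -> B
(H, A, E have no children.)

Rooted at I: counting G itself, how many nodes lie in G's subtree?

The subtree rooted at G contains: G, H, J, K, B, E — 6 nodes.

6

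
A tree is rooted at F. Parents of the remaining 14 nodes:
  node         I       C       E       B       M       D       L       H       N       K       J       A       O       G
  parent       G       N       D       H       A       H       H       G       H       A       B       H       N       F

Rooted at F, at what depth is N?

Climbing from N to the root: N – H – G – F. That's 3 steps.

3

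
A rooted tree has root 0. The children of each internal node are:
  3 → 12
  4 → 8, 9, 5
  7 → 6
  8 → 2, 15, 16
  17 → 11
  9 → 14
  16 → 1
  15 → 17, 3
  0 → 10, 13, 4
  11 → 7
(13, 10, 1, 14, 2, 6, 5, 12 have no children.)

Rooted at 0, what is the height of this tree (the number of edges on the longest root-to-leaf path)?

The longest root-to-leaf path is 0 → 4 → 8 → 15 → 17 → 11 → 7 → 6 (7 edges).

7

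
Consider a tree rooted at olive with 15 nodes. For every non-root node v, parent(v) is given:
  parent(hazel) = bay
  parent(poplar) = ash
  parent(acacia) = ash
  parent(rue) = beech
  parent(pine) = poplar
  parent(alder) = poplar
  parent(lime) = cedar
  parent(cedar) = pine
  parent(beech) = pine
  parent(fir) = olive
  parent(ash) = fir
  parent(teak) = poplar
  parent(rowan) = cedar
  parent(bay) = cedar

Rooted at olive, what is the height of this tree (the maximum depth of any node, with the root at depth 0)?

A deepest node is hazel, reached by olive – fir – ash – poplar – pine – cedar – bay – hazel.
That path has 7 edges, so the height is 7.

7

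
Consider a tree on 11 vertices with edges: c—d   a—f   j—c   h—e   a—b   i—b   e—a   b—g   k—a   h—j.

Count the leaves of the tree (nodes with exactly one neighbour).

The leaves are d, f, g, i, k.
That is 5 leaves.

5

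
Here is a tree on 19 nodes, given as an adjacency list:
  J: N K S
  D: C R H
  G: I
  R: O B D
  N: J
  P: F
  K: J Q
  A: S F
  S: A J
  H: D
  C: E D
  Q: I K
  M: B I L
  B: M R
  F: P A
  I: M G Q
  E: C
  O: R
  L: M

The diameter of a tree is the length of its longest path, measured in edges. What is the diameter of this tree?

13

A longest path is P-F-A-S-J-K-Q-I-M-B-R-D-C-E, with 13 edges.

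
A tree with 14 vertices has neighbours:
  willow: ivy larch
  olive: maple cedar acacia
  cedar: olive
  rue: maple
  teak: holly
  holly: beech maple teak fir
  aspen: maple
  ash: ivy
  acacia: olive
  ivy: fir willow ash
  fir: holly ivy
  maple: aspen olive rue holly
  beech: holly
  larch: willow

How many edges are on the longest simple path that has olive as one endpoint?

6

The node farthest from olive is larch, via olive–maple–holly–fir–ivy–willow–larch — 6 edges.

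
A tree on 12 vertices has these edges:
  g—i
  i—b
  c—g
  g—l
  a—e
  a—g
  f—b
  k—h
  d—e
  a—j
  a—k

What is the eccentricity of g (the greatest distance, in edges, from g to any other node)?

Distances from g peak at 3, attained at d (f, h also at distance 3).
g-a-e-d

3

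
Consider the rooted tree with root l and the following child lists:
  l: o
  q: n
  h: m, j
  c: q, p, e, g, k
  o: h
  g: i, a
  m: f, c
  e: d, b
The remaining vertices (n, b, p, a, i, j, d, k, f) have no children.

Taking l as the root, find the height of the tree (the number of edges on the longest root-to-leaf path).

6

b sits deepest: l-o-h-m-c-e-b — 6 edges from the root.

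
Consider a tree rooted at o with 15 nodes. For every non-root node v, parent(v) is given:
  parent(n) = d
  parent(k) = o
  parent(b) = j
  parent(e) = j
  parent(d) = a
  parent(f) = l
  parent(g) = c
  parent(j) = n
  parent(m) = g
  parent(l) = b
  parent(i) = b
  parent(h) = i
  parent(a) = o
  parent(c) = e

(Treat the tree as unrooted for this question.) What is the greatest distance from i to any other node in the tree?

Distances from i peak at 7, attained at k.
i – b – j – n – d – a – o – k

7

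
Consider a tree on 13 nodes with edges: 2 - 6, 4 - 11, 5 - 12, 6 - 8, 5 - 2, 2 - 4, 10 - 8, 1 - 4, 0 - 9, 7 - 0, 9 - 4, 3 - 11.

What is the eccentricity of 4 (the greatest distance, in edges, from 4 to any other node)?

A farthest node from 4 is 10.
The path 4-2-6-8-10 has 4 edges.

4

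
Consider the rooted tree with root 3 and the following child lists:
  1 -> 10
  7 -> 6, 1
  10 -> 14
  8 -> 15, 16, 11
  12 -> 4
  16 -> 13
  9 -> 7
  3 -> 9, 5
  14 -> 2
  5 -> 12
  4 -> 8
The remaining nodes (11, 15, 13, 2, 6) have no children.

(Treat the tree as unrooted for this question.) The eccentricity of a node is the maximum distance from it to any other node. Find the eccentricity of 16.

11

The node farthest from 16 is 2, via 16-8-4-12-5-3-9-7-1-10-14-2 — 11 edges.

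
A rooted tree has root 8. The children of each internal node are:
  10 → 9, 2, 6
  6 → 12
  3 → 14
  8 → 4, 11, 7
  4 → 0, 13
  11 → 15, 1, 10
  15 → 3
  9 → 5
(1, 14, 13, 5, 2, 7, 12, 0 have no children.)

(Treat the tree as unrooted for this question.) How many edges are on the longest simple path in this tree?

6

Starting from 13, a farthest node is 14 at distance 6.
One longest path: 13-4-8-11-15-3-14.
So the diameter is 6.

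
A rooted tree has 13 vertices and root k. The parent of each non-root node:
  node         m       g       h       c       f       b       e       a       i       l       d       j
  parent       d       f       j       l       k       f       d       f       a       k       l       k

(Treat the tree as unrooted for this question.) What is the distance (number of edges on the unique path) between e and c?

3

e–d–l–c: 3 edges.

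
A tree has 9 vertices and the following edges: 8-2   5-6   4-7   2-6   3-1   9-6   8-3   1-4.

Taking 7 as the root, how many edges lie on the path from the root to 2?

Path from 7 to 2: 7 → 4 → 1 → 3 → 8 → 2, which has 5 edges.

5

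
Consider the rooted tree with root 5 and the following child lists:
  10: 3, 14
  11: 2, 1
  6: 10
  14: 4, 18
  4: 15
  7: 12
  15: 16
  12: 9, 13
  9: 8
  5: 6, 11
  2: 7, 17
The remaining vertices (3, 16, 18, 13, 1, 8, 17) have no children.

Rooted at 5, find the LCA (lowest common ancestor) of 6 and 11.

5

Path 6→root: 6 5; path 11→root: 11 5.
First common node: 5.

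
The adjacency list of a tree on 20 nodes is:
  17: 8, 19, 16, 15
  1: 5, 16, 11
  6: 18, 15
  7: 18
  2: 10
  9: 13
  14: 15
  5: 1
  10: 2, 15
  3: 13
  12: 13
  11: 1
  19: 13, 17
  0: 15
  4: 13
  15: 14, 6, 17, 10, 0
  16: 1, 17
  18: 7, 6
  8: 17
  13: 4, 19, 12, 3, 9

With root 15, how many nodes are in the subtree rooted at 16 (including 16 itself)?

4

16's subtree: {16, 1, 11, 5}, size 4.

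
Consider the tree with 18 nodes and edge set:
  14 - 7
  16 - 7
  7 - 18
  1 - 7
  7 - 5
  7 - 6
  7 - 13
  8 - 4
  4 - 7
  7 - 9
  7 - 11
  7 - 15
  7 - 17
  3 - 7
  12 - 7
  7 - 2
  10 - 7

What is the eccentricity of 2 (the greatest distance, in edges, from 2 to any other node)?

3

The node farthest from 2 is 8, via 2–7–4–8 — 3 edges.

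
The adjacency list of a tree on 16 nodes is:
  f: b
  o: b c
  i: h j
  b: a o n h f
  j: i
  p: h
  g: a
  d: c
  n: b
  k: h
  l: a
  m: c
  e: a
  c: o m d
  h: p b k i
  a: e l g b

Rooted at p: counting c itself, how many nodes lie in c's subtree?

Descendants of c (including itself): c, d, m. That's 3.

3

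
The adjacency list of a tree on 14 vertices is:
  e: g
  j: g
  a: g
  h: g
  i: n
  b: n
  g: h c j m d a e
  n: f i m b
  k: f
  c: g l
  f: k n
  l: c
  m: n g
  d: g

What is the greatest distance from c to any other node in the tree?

The node farthest from c is k, via c-g-m-n-f-k — 5 edges.

5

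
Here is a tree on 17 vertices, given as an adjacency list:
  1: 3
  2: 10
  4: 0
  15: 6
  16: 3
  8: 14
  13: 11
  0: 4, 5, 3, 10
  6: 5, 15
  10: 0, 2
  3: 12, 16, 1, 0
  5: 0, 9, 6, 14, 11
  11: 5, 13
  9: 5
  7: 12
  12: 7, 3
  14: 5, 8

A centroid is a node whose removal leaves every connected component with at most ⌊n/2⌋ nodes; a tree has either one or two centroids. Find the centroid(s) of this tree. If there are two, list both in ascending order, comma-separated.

Removing 0 splits the tree into components of sizes 8, 5, 2, 1; the largest is 8 ≤ ⌊17/2⌋ = 8.
Every other node leaves some component of size > 8, so the centroid is unique.

0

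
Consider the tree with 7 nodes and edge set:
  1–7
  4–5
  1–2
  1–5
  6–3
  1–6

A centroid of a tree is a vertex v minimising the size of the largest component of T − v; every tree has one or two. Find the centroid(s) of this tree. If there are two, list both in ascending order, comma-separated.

1

Delete 1: the remaining components have sizes 2, 2, 1, 1. Max 2 ≤ 3, so 1 is a centroid.
No neighbour of 1 does as well, so 1 is the unique centroid.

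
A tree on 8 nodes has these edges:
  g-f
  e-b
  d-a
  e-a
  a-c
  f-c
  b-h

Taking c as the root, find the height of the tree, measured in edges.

A deepest node is h, reached by c → a → e → b → h.
That path has 4 edges, so the height is 4.

4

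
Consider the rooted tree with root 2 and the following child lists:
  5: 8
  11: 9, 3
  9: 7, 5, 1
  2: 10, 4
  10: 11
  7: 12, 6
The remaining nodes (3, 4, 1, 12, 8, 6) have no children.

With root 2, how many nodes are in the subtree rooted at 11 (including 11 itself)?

11's subtree: {11, 9, 3, 7, 5, 1, 12, 6, 8}, size 9.

9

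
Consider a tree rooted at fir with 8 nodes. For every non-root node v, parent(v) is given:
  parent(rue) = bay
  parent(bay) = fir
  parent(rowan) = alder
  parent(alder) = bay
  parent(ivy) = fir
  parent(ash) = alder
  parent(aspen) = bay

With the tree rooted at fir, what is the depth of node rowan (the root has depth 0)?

3

Climbing from rowan to the root: rowan – alder – bay – fir. That's 3 steps.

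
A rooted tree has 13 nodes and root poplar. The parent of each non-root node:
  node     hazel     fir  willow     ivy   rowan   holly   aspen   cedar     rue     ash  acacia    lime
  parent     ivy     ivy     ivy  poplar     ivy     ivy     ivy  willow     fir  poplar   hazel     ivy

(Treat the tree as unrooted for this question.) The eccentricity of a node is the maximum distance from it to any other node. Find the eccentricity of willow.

3

Distances from willow peak at 3, attained at acacia (ash, rue also at distance 3).
willow – ivy – hazel – acacia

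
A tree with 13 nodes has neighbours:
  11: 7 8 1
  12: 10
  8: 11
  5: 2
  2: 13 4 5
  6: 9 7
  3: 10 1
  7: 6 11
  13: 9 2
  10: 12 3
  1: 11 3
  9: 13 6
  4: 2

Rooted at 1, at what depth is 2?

Path from 1 to 2: 1–11–7–6–9–13–2, which has 6 edges.

6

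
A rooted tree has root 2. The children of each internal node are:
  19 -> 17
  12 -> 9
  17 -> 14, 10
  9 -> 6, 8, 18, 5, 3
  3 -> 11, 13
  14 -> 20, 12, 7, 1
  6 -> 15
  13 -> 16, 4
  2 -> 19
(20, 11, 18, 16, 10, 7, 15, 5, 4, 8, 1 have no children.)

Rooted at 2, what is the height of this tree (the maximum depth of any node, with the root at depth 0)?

The longest root-to-leaf path is 2-19-17-14-12-9-3-13-16 (8 edges).

8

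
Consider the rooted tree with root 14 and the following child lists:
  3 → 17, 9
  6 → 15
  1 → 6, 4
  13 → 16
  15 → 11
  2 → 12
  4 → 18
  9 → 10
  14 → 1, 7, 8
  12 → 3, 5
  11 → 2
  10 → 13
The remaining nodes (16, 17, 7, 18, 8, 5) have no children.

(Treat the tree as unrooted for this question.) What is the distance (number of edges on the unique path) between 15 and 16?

15 – 11 – 2 – 12 – 3 – 9 – 10 – 13 – 16: 8 edges.

8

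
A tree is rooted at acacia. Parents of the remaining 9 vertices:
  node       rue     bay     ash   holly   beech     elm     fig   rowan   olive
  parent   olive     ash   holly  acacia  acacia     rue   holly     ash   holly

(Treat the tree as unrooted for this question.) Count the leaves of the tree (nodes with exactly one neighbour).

Degree-1 nodes: bay, beech, elm, fig, rowan — 5 of them.

5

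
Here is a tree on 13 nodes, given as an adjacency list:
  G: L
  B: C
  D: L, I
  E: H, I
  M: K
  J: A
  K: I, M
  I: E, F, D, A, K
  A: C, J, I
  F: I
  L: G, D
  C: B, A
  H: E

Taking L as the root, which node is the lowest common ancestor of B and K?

Ancestors of B (toward the root): B, C, A, I, D, L.
Ancestors of K: K, I, D, L.
The deepest node appearing in both lists is I.

I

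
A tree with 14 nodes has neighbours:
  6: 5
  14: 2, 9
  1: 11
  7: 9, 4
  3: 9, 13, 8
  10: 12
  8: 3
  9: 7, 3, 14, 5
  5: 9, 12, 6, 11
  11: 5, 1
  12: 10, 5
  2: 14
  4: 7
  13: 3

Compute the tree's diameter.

BFS from 4 reaches 1 last, at distance 5; BFS from 1 confirms no node is farther.
Path: 4-7-9-5-11-1.

5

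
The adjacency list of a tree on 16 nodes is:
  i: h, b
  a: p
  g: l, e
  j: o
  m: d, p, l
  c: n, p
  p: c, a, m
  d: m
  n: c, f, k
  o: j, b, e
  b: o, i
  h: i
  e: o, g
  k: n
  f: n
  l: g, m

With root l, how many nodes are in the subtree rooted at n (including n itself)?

The subtree rooted at n contains: n, f, k — 3 nodes.

3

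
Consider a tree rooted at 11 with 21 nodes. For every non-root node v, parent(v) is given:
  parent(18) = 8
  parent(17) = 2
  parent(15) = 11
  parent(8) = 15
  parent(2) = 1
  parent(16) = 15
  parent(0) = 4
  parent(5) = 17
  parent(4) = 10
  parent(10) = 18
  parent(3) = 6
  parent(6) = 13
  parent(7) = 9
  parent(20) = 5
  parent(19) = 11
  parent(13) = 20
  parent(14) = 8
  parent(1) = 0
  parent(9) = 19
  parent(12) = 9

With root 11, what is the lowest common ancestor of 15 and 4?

Path 15→root: 15 11; path 4→root: 4 10 18 8 15 11.
First common node: 15.

15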